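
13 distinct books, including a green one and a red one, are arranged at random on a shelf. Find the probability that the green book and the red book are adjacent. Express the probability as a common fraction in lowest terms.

2/13

There are 13! = 6227020800 arrangements.
Treat the green book and the red book as a block: 12! arrangements of the blocks × 2 orders within the block = 2·479001600 = 958003200.
Probability = 958003200/6227020800 = 2/13.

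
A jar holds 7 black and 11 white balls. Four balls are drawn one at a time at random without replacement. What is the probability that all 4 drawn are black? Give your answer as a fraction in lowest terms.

7/612

Multiply the conditional probabilities at each draw: 7/18 · 6/17 · 5/16 · 4/15 = 840/73440 = 7/612.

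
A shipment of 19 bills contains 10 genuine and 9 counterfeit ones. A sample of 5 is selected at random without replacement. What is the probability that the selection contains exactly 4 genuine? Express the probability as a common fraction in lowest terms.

Total number of selections: C(19,5) = 11628.
Selections with exactly 4 genuine: choose 4 of the 10 genuine and 1 of the 9 counterfeit, C(10,4)·C(9,1) = 210·9 = 1890.
Probability = 1890/11628 = 105/646.

105/646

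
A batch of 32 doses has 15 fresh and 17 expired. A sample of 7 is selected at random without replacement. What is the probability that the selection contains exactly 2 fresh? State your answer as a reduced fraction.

Total number of selections: C(32,7) = 3365856.
Selections with exactly 2 fresh: choose 2 of the 15 fresh and 5 of the 17 expired, C(15,2)·C(17,5) = 105·6188 = 649740.
Probability = 649740/3365856 = 4165/21576.

4165/21576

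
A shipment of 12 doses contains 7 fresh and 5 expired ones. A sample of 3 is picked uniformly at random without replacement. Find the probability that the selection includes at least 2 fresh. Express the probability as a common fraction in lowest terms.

Total selections: C(12,3) = 220.
Favorable selections (at least 2 fresh): C(7,2)·C(5,1) + C(7,3)·C(5,0) = 105 + 35 = 140.
Probability = 140/220 = 7/11.

7/11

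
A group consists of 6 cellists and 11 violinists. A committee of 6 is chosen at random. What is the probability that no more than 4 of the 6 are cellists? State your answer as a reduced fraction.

12309/12376

Total selections: C(17,6) = 12376.
Favorable selections (no more than 4 cellists): C(6,0)·C(11,6) + C(6,1)·C(11,5) + C(6,2)·C(11,4) + C(6,3)·C(11,3) + C(6,4)·C(11,2) = 462 + 2772 + 4950 + 3300 + 825 = 12309.
Probability = 12309/12376.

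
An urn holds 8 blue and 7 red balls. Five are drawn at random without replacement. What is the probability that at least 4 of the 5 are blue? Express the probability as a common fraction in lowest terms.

2/11

There are C(15,5) = 3003 ways to choose the 5.
Favorable selections (at least 4 blue): C(8,4)·C(7,1) + C(8,5)·C(7,0) = 490 + 56 = 546.
Probability = 546/3003 = 2/11.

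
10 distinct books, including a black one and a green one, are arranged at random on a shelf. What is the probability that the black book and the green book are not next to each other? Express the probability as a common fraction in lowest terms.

4/5

There are 10! = 3628800 arrangements.
Arrangements with the black book and the green book adjacent: 2·9! = 725760.
So not adjacent: 3628800 − 725760 = 2903040, probability 2903040/3628800 = 4/5.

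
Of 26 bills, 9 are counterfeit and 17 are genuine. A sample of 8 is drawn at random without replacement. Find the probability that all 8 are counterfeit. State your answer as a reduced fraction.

There are C(26,8) = 1562275 possible selections.
Selections with all counterfeit: C(9,8) = 9.
Probability = 9/1562275.

9/1562275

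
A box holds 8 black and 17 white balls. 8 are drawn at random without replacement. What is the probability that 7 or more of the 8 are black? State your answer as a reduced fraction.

Total selections: C(25,8) = 1081575.
Favorable selections (7 or more black): C(8,7)·C(17,1) + C(8,8)·C(17,0) = 136 + 1 = 137.
Probability = 137/1081575.

137/1081575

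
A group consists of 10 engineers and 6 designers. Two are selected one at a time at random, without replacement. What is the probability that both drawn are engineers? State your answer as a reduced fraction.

3/8

Multiply the conditional probabilities at each draw: 10/16 · 9/15 = 90/240 = 3/8.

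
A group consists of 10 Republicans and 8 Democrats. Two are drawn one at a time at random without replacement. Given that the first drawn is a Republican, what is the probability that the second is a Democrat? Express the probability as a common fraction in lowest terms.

8/17

After removing one Republican, 17 remain: 9 Republicans and 8 Democrats.
So the probability the next is a Democrat is 8/17.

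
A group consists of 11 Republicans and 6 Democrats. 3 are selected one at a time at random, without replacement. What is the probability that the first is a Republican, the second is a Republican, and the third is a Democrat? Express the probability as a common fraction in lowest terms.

11/68

Multiply the conditional probabilities at each draw: 11/17 · 10/16 · 6/15 = 660/4080 = 11/68.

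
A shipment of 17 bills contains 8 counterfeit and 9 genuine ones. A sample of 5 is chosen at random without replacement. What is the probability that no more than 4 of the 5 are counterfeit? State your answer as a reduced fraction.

219/221

There are C(17,5) = 6188 ways to choose the 5.
The complement is exactly 5 counterfeit: C(8,5)·C(9,0) = 56.
Probability = 1 − 56/6188 = 6132/6188 = 219/221.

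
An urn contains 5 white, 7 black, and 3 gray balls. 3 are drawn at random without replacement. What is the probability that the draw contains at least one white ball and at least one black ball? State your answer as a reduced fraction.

There are C(15,3) = 455 possible draws.
By inclusion-exclusion on the complements, draws missing all white or all black: C(10,3) + C(8,3) − C(3,3) = 120 + 56 − 1 = 175.
So draws with at least one of each: 455 − 175 = 280, probability 280/455 = 8/13.

8/13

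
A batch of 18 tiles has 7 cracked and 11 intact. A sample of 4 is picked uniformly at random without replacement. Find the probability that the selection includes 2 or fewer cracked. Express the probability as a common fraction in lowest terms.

44/51

There are C(18,4) = 3060 ways to choose the 4.
Count the complement (more than 2 cracked): C(7,3)·C(11,1) + C(7,4)·C(11,0) = 385 + 35 = 420.
Probability = 1 − 420/3060 = 2640/3060 = 44/51.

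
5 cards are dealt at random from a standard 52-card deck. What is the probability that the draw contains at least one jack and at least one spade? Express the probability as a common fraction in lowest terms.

229297/866320

There are C(52,5) = 2598960 possible draws.
By inclusion-exclusion on the complements, draws missing all jacks or all spades: C(48,5) + C(39,5) − C(36,5) = 1712304 + 575757 − 376992 = 1911069.
So draws with at least one of each: 2598960 − 1911069 = 687891, probability 687891/2598960 = 229297/866320.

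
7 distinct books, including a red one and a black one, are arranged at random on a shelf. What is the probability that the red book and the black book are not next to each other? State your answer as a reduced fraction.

5/7

There are 7! = 5040 arrangements.
Arrangements with the red book and the black book adjacent: 2·6! = 1440.
So not adjacent: 5040 − 1440 = 3600, probability 3600/5040 = 5/7.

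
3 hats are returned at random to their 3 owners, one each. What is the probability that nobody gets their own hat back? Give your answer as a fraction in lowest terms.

There are 3! = 6 assignments.
By inclusion-exclusion, assignments with no fixed points: C(3,0)·3! − C(3,1)·2! + C(3,2)·1! − C(3,3)·0! = 2.
Probability = 2/6 = 1/3.

1/3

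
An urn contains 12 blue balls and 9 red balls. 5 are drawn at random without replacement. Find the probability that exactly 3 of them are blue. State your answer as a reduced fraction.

Total number of selections: C(21,5) = 20349.
Selections with exactly 3 blue: choose 3 of the 12 blue and 2 of the 9 red, C(12,3)·C(9,2) = 220·36 = 7920.
Probability = 7920/20349 = 880/2261.

880/2261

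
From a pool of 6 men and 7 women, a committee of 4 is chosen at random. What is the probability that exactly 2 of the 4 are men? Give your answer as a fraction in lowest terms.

63/143

There are C(13,4) = 715 ways to choose 4 from 13.
Selections with exactly 2 men: choose 2 of the 6 men and 2 of the 7 women, C(6,2)·C(7,2) = 15·21 = 315.
Probability = 315/715 = 63/143.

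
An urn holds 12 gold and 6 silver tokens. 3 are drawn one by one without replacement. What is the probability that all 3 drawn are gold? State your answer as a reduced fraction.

55/204

Multiply the conditional probabilities at each draw: 12/18 · 11/17 · 10/16 = 1320/4896 = 55/204.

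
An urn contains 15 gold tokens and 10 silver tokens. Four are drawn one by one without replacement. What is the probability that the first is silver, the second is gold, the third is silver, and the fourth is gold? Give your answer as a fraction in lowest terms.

Multiply the conditional probabilities at each draw: 10/25 · 15/24 · 9/23 · 14/22 = 18900/303600 = 63/1012.

63/1012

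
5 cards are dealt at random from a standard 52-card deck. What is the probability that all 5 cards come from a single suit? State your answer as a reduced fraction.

There are C(52,5) = 2598960 possible 5-card hands.
Hands of one suit: 4 suits × C(13,5) = 4·1287 = 5148.
Probability = 5148/2598960 = 33/16660.

33/16660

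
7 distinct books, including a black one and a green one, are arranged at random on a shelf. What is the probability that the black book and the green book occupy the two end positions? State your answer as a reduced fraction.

There are 7! = 5040 arrangements.
Place the black book and the green book at the ends in 2 ways, arrange the remaining 5 in 5! = 120 ways: 2·120 = 240.
Probability = 240/5040 = 1/21.

1/21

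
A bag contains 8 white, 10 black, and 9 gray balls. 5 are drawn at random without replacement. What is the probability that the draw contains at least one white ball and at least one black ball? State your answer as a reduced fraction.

There are C(27,5) = 80730 possible draws.
By inclusion-exclusion on the complements, draws missing all white or all black: C(19,5) + C(17,5) − C(9,5) = 11628 + 6188 − 126 = 17690.
So draws with at least one of each: 80730 − 17690 = 63040, probability 63040/80730 = 6304/8073.

6304/8073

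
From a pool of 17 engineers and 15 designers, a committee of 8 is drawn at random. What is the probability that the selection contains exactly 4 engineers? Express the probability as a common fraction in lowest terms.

833/2697

Total number of selections: C(32,8) = 10518300.
Selections with exactly 4 engineers: choose 4 of the 17 engineers and 4 of the 15 designers, C(17,4)·C(15,4) = 2380·1365 = 3248700.
Probability = 3248700/10518300 = 833/2697.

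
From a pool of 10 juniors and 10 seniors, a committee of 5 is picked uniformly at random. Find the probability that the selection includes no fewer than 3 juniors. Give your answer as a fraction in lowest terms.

1/2

There are C(20,5) = 15504 ways to choose the 5.
Favorable selections (no fewer than 3 juniors): C(10,3)·C(10,2) + C(10,4)·C(10,1) + C(10,5)·C(10,0) = 5400 + 2100 + 252 = 7752.
Probability = 7752/15504 = 1/2.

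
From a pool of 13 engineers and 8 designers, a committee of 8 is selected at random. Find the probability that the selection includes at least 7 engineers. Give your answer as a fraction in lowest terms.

There are C(21,8) = 203490 ways to choose the 8.
Favorable selections (at least 7 engineers): C(13,7)·C(8,1) + C(13,8)·C(8,0) = 13728 + 1287 = 15015.
Probability = 15015/203490 = 143/1938.

143/1938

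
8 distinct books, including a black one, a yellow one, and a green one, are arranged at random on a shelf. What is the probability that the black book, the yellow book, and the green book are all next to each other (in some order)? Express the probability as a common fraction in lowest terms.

There are 8! = 40320 arrangements.
Treat the three as one block: 6! placements × 3! orders within the block = 720·6 = 4320.
Probability = 4320/40320 = 3/28.

3/28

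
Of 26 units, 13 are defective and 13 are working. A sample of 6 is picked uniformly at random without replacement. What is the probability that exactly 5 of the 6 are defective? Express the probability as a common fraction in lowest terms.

Total number of selections: C(26,6) = 230230.
Selections with exactly 5 defective: choose 5 of the 13 defective and 1 of the 13 working, C(13,5)·C(13,1) = 1287·13 = 16731.
Probability = 16731/230230 = 117/1610.

117/1610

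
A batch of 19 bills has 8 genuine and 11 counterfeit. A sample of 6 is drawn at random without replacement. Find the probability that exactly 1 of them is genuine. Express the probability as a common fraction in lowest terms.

There are C(19,6) = 27132 ways to choose 6 from 19.
Selections with exactly 1 genuine: choose 1 of the 8 genuine and 5 of the 11 counterfeit, C(8,1)·C(11,5) = 8·462 = 3696.
Probability = 3696/27132 = 44/323.

44/323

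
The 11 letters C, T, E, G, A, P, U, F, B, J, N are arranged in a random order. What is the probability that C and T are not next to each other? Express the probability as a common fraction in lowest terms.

9/11

There are 11! = 39916800 arrangements.
Arrangements with C and T adjacent: 2·10! = 7257600.
So not adjacent: 39916800 − 7257600 = 32659200, probability 32659200/39916800 = 9/11.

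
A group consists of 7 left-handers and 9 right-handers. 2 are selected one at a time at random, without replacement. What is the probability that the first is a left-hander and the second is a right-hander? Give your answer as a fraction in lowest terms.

Multiply the conditional probabilities at each draw: 7/16 · 9/15 = 63/240 = 21/80.

21/80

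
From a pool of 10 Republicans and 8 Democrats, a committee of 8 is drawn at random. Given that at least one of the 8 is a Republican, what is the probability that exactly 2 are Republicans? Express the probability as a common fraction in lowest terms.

180/6251

Work in counts. Selections with at least one Republican: C(18,8) − C(8,8) = 43758 − 1 = 43757.
Of those, selections where exactly 2 are Republicans: C(10,2)·C(8,6) = 45·28 = 1260.
Conditional probability = 1260/43757 = 180/6251.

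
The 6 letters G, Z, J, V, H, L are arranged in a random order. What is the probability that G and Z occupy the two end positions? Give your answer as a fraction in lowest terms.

1/15

There are 6! = 720 arrangements.
Place G and Z at the ends in 2 ways, arrange the remaining 4 in 4! = 24 ways: 2·24 = 48.
Probability = 48/720 = 1/15.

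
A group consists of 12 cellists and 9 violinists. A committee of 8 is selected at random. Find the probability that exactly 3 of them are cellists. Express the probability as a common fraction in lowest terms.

44/323

Total number of selections: C(21,8) = 203490.
Selections with exactly 3 cellists: choose 3 of the 12 cellists and 5 of the 9 violinists, C(12,3)·C(9,5) = 220·126 = 27720.
Probability = 27720/203490 = 44/323.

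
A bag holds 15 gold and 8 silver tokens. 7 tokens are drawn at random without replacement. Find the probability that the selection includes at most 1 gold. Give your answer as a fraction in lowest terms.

428/245157

There are C(23,7) = 245157 ways to choose the 7.
Favorable selections (at most 1 gold): C(15,0)·C(8,7) + C(15,1)·C(8,6) = 8 + 420 = 428.
Probability = 428/245157.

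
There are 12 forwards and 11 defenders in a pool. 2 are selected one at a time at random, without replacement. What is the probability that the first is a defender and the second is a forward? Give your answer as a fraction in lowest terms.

6/23

Multiply the conditional probabilities at each draw: 11/23 · 12/22 = 132/506 = 6/23.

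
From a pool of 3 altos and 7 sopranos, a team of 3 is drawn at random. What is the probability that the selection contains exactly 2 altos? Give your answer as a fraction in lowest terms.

7/40

There are C(10,3) = 120 ways to choose 3 from 10.
Selections with exactly 2 altos: choose 2 of the 3 altos and 1 of the 7 sopranos, C(3,2)·C(7,1) = 3·7 = 21.
Probability = 21/120 = 7/40.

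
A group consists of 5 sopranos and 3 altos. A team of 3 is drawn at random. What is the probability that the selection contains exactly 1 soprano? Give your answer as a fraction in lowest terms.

Total number of selections: C(8,3) = 56.
Selections with exactly 1 soprano: choose 1 of the 5 sopranos and 2 of the 3 altos, C(5,1)·C(3,2) = 5·3 = 15.
Probability = 15/56.

15/56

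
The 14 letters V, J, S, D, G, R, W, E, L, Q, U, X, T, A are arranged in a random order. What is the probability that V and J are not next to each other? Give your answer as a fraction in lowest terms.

There are 14! = 87178291200 arrangements.
Arrangements with V and J adjacent: 2·13! = 12454041600.
So not adjacent: 87178291200 − 12454041600 = 74724249600, probability 74724249600/87178291200 = 6/7.

6/7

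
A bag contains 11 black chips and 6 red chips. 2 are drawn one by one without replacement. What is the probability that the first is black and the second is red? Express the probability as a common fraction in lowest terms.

33/136

Multiply the conditional probabilities at each draw: 11/17 · 6/16 = 66/272 = 33/136.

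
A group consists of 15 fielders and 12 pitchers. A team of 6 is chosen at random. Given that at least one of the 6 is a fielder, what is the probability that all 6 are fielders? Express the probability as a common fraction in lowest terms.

455/26826

Work in counts. Selections with at least one fielder: C(27,6) − C(12,6) = 296010 − 924 = 295086.
Of those, selections where all 6 are fielders: C(15,6) = 5005.
Conditional probability = 5005/295086 = 455/26826.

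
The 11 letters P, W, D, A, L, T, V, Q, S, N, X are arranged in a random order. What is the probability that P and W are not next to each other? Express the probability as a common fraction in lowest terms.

There are 11! = 39916800 arrangements.
Arrangements with P and W adjacent: 2·10! = 7257600.
So not adjacent: 39916800 − 7257600 = 32659200, probability 32659200/39916800 = 9/11.

9/11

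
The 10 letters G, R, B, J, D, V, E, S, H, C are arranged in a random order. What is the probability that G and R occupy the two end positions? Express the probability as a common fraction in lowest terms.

There are 10! = 3628800 arrangements.
Place G and R at the ends in 2 ways, arrange the remaining 8 in 8! = 40320 ways: 2·40320 = 80640.
Probability = 80640/3628800 = 1/45.

1/45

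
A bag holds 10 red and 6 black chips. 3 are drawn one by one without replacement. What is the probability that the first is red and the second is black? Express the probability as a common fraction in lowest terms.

1/4

Multiply the conditional probabilities at each draw: 10/16 · 6/15 = 60/240 = 1/4.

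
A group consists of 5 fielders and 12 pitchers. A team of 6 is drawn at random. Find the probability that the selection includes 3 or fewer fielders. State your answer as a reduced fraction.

Total selections: C(17,6) = 12376.
Count the complement (more than 3 fielders): C(5,4)·C(12,2) + C(5,5)·C(12,1) = 330 + 12 = 342.
Probability = 1 − 342/12376 = 12034/12376 = 6017/6188.

6017/6188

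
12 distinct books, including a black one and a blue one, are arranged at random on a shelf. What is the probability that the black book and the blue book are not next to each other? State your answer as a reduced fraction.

There are 12! = 479001600 arrangements.
Arrangements with the black book and the blue book adjacent: 2·11! = 79833600.
So not adjacent: 479001600 − 79833600 = 399168000, probability 399168000/479001600 = 5/6.

5/6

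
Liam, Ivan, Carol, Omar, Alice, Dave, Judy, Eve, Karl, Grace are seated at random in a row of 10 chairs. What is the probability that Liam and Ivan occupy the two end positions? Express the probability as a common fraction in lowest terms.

There are 10! = 3628800 arrangements.
Place Liam and Ivan at the ends in 2 ways, arrange the remaining 8 in 8! = 40320 ways: 2·40320 = 80640.
Probability = 80640/3628800 = 1/45.

1/45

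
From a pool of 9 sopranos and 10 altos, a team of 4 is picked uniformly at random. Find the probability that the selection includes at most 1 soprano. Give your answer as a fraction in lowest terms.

Total selections: C(19,4) = 3876.
Favorable selections (at most 1 soprano): C(9,0)·C(10,4) + C(9,1)·C(10,3) = 210 + 1080 = 1290.
Probability = 1290/3876 = 215/646.

215/646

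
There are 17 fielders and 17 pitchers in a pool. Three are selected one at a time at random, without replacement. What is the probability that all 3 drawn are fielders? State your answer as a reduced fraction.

Multiply the conditional probabilities at each draw: 17/34 · 16/33 · 15/32 = 4080/35904 = 5/44.

5/44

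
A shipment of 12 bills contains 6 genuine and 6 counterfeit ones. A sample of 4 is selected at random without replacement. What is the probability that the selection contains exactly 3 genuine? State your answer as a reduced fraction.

8/33

The sample space is all 4-subsets of the 12: C(12,4) = 495.
Selections with exactly 3 genuine: choose 3 of the 6 genuine and 1 of the 6 counterfeit, C(6,3)·C(6,1) = 20·6 = 120.
Probability = 120/495 = 8/33.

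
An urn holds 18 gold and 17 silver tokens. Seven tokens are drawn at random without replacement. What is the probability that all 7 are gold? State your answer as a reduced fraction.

There are C(35,7) = 6724520 possible selections.
Selections with all gold: C(18,7) = 31824.
Probability = 31824/6724520 = 234/49445.

234/49445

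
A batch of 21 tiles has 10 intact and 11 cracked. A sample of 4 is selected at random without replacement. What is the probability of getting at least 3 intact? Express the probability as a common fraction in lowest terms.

There are C(21,4) = 5985 ways to choose the 4.
Favorable selections (at least 3 intact): C(10,3)·C(11,1) + C(10,4)·C(11,0) = 1320 + 210 = 1530.
Probability = 1530/5985 = 34/133.

34/133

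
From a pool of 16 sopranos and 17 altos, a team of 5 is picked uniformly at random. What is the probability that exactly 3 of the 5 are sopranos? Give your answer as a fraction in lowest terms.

9520/29667

Total number of selections: C(33,5) = 237336.
Selections with exactly 3 sopranos: choose 3 of the 16 sopranos and 2 of the 17 altos, C(16,3)·C(17,2) = 560·136 = 76160.
Probability = 76160/237336 = 9520/29667.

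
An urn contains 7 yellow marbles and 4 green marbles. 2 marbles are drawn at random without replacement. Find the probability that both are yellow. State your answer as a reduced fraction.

There are C(11,2) = 55 possible selections.
Selections with all yellow: C(7,2) = 21.
Probability = 21/55.

21/55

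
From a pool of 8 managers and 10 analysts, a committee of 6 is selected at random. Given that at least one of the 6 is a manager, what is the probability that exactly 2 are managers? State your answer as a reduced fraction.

140/437

Work in counts. Selections with at least one manager: C(18,6) − C(10,6) = 18564 − 210 = 18354.
Of those, selections where exactly 2 are managers: C(8,2)·C(10,4) = 28·210 = 5880.
Conditional probability = 5880/18354 = 140/437.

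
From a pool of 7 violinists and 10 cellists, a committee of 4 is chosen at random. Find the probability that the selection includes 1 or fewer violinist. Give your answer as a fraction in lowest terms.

Total selections: C(17,4) = 2380.
Favorable selections (1 or fewer violinist): C(7,0)·C(10,4) + C(7,1)·C(10,3) = 210 + 840 = 1050.
Probability = 1050/2380 = 15/34.

15/34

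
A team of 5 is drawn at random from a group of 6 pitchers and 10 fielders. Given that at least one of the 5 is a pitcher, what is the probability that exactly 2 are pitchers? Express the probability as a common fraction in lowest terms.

150/343

Work in counts. Selections with at least one pitcher: C(16,5) − C(10,5) = 4368 − 252 = 4116.
Of those, selections where exactly 2 are pitchers: C(6,2)·C(10,3) = 15·120 = 1800.
Conditional probability = 1800/4116 = 150/343.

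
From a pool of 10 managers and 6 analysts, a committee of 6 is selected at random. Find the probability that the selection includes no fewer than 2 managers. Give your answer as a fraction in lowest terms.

7947/8008

There are C(16,6) = 8008 ways to choose the 6.
Favorable selections (no fewer than 2 managers): C(10,2)·C(6,4) + C(10,3)·C(6,3) + C(10,4)·C(6,2) + C(10,5)·C(6,1) + C(10,6)·C(6,0) = 675 + 2400 + 3150 + 1512 + 210 = 7947.
Probability = 7947/8008.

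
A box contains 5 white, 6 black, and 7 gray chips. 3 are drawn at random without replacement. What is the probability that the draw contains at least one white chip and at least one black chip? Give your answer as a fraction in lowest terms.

There are C(18,3) = 816 possible draws.
By inclusion-exclusion on the complements, draws missing all white or all black: C(13,3) + C(12,3) − C(7,3) = 286 + 220 − 35 = 471.
So draws with at least one of each: 816 − 471 = 345, probability 345/816 = 115/272.

115/272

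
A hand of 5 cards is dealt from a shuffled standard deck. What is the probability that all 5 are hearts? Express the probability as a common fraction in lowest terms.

33/66640

There are C(52,5) = 2598960 possible 5-card hands.
Hands that are all hearts: C(13,5) = 1287.
Probability = 1287/2598960 = 33/66640.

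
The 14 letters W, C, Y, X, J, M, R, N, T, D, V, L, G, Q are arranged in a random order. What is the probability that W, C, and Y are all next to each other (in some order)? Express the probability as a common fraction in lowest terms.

There are 14! = 87178291200 arrangements.
Treat the three as one block: 12! placements × 3! orders within the block = 479001600·6 = 2874009600.
Probability = 2874009600/87178291200 = 3/91.

3/91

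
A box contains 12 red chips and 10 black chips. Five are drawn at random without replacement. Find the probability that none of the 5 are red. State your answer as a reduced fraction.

There are C(22,5) = 26334 possible selections.
Selections with no red (all black): C(10,5) = 252.
Probability = 252/26334 = 2/209.

2/209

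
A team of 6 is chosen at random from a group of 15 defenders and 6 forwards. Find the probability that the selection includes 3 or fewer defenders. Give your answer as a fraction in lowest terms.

Total selections: C(21,6) = 54264.
Count the complement (more than 3 defenders): C(15,4)·C(6,2) + C(15,5)·C(6,1) + C(15,6)·C(6,0) = 20475 + 18018 + 5005 = 43498.
Probability = 1 − 43498/54264 = 10766/54264 = 769/3876.

769/3876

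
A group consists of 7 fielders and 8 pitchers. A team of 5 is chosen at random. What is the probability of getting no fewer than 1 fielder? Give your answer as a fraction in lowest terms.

Total selections: C(15,5) = 3003.
The complement is all 5 are pitchers: C(8,5) = 56.
Probability = 1 − 56/3003 = 2947/3003 = 421/429.

421/429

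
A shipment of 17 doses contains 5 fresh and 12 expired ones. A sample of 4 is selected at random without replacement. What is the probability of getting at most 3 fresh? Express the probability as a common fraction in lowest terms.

Total selections: C(17,4) = 2380.
The complement is exactly 4 fresh: C(5,4)·C(12,0) = 5.
Probability = 1 − 5/2380 = 2375/2380 = 475/476.

475/476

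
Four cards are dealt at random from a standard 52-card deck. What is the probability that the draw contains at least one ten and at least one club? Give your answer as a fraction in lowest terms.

52799/270725

There are C(52,4) = 270725 possible draws.
By inclusion-exclusion on the complements, draws missing all tens or all clubs: C(48,4) + C(39,4) − C(36,4) = 194580 + 82251 − 58905 = 217926.
So draws with at least one of each: 270725 − 217926 = 52799, probability 52799/270725.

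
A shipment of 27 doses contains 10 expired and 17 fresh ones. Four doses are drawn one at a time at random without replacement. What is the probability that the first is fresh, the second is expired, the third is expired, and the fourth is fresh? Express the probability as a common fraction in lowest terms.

34/585

Multiply the conditional probabilities at each draw: 17/27 · 10/26 · 9/25 · 16/24 = 24480/421200 = 34/585.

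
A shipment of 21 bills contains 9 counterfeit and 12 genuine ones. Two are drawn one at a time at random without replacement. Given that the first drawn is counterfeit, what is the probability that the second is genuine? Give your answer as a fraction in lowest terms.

3/5

After removing one counterfeit, 20 remain: 8 counterfeit and 12 genuine.
So the probability the next is genuine is 12/20 = 3/5.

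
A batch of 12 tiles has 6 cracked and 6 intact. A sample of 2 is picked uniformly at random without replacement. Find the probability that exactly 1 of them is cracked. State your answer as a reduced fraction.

6/11

There are C(12,2) = 66 ways to choose 2 from 12.
Selections with exactly 1 cracked: choose 1 of the 6 cracked and 1 of the 6 intact, C(6,1)·C(6,1) = 6·6 = 36.
Probability = 36/66 = 6/11.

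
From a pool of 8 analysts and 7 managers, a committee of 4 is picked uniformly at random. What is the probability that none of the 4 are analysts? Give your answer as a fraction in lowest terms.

There are C(15,4) = 1365 possible selections.
Selections with no analysts (all managers): C(7,4) = 35.
Probability = 35/1365 = 1/39.

1/39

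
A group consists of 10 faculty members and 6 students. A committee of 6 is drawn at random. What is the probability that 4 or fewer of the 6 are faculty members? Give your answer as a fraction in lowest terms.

There are C(16,6) = 8008 ways to choose the 6.
Count the complement (more than 4 faculty members): C(10,5)·C(6,1) + C(10,6)·C(6,0) = 1512 + 210 = 1722.
Probability = 1 − 1722/8008 = 6286/8008 = 449/572.

449/572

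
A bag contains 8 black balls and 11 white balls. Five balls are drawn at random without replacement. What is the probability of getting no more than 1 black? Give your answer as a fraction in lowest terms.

517/1938

Total selections: C(19,5) = 11628.
Favorable selections (no more than 1 black): C(8,0)·C(11,5) + C(8,1)·C(11,4) = 462 + 2640 = 3102.
Probability = 3102/11628 = 517/1938.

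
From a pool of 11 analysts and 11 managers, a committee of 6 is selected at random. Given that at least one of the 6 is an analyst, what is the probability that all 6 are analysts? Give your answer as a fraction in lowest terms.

2/321

Work in counts. Selections with at least one analyst: C(22,6) − C(11,6) = 74613 − 462 = 74151.
Of those, selections where all 6 are analysts: C(11,6) = 462.
Conditional probability = 462/74151 = 2/321.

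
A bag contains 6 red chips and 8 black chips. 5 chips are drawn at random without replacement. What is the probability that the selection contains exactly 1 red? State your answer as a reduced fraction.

Total number of selections: C(14,5) = 2002.
Selections with exactly 1 red: choose 1 of the 6 red and 4 of the 8 black, C(6,1)·C(8,4) = 6·70 = 420.
Probability = 420/2002 = 30/143.

30/143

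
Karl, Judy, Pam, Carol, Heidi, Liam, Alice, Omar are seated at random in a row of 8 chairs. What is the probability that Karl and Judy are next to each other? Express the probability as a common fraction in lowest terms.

There are 8! = 40320 arrangements.
Treat Karl and Judy as a block: 7! arrangements of the blocks × 2 orders within the block = 2·5040 = 10080.
Probability = 10080/40320 = 1/4.

1/4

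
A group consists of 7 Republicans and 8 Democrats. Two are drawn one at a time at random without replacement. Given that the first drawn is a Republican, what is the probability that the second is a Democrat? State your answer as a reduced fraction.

After removing one Republican, 14 remain: 6 Republicans and 8 Democrats.
So the probability the next is a Democrat is 8/14 = 4/7.

4/7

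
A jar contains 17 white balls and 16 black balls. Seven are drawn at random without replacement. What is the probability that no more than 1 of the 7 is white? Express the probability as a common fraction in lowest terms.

There are C(33,7) = 4272048 ways to choose the 7.
Favorable selections (no more than 1 white): C(17,0)·C(16,7) + C(17,1)·C(16,6) = 11440 + 136136 = 147576.
Probability = 147576/4272048 = 559/16182.

559/16182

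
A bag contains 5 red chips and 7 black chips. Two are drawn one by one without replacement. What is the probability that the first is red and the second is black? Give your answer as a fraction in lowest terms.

Multiply the conditional probabilities at each draw: 5/12 · 7/11 = 35/132.

35/132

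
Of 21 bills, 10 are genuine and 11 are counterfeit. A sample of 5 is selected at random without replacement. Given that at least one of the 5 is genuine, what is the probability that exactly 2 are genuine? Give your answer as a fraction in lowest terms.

Work in counts. Selections with at least one genuine: C(21,5) − C(11,5) = 20349 − 462 = 19887.
Of those, selections where exactly 2 are genuine: C(10,2)·C(11,3) = 45·165 = 7425.
Conditional probability = 7425/19887 = 2475/6629.

2475/6629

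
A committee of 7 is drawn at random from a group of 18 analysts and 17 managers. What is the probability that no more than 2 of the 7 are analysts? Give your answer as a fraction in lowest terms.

3497/19778

Total selections: C(35,7) = 6724520.
Favorable selections (no more than 2 analysts): C(18,0)·C(17,7) + C(18,1)·C(17,6) + C(18,2)·C(17,5) = 19448 + 222768 + 946764 = 1188980.
Probability = 1188980/6724520 = 3497/19778.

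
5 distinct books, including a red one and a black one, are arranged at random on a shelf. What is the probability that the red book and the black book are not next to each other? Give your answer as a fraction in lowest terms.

3/5

There are 5! = 120 arrangements.
Arrangements with the red book and the black book adjacent: 2·4! = 48.
So not adjacent: 120 − 48 = 72, probability 72/120 = 3/5.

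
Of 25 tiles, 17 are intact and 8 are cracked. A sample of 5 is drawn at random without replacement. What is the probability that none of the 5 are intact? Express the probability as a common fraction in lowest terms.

4/3795

There are C(25,5) = 53130 possible selections.
Selections with no intact (all cracked): C(8,5) = 56.
Probability = 56/53130 = 4/3795.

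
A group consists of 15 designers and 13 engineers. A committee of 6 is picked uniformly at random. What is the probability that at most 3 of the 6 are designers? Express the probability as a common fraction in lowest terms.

Total selections: C(28,6) = 376740.
Count the complement (more than 3 designers): C(15,4)·C(13,2) + C(15,5)·C(13,1) + C(15,6)·C(13,0) = 106470 + 39039 + 5005 = 150514.
Probability = 1 − 150514/376740 = 226226/376740 = 1243/2070.

1243/2070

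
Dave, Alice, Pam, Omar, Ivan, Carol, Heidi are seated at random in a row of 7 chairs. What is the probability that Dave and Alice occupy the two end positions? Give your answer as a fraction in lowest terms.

There are 7! = 5040 arrangements.
Place Dave and Alice at the ends in 2 ways, arrange the remaining 5 in 5! = 120 ways: 2·120 = 240.
Probability = 240/5040 = 1/21.

1/21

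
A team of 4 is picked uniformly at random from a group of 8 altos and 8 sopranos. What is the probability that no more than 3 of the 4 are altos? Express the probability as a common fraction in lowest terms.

25/26

Total selections: C(16,4) = 1820.
Favorable selections (no more than 3 altos): C(8,0)·C(8,4) + C(8,1)·C(8,3) + C(8,2)·C(8,2) + C(8,3)·C(8,1) = 70 + 448 + 784 + 448 = 1750.
Probability = 1750/1820 = 25/26.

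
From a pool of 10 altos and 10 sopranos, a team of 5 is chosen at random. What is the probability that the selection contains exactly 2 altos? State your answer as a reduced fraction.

Total number of selections: C(20,5) = 15504.
Selections with exactly 2 altos: choose 2 of the 10 altos and 3 of the 10 sopranos, C(10,2)·C(10,3) = 45·120 = 5400.
Probability = 5400/15504 = 225/646.

225/646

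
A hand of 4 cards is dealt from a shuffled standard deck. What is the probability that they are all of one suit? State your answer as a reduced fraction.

44/4165

There are C(52,4) = 270725 possible 4-card hands.
Hands of one suit: 4 suits × C(13,4) = 4·715 = 2860.
Probability = 2860/270725 = 44/4165.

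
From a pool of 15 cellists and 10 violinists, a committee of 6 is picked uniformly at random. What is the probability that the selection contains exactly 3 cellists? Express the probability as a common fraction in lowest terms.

78/253

There are C(25,6) = 177100 ways to choose 6 from 25.
Selections with exactly 3 cellists: choose 3 of the 15 cellists and 3 of the 10 violinists, C(15,3)·C(10,3) = 455·120 = 54600.
Probability = 54600/177100 = 78/253.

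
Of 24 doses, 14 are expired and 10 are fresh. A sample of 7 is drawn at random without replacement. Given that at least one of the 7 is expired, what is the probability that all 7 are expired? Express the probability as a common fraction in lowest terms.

143/14416

Work in counts. Selections with at least one expired: C(24,7) − C(10,7) = 346104 − 120 = 345984.
Of those, selections where all 7 are expired: C(14,7) = 3432.
Conditional probability = 3432/345984 = 143/14416.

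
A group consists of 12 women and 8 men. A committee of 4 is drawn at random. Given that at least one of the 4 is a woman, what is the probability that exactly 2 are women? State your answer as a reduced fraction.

Work in counts. Selections with at least one woman: C(20,4) − C(8,4) = 4845 − 70 = 4775.
Of those, selections where exactly 2 are women: C(12,2)·C(8,2) = 66·28 = 1848.
Conditional probability = 1848/4775.

1848/4775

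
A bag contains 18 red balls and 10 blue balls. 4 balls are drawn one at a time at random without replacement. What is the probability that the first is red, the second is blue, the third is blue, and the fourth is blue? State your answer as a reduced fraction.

12/455

Multiply the conditional probabilities at each draw: 18/28 · 10/27 · 9/26 · 8/25 = 12960/491400 = 12/455.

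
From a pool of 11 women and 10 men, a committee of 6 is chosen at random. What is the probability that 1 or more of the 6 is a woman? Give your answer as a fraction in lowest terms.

There are C(21,6) = 54264 ways to choose the 6.
The complement is all 6 are men: C(10,6) = 210.
Probability = 1 − 210/54264 = 54054/54264 = 1287/1292.

1287/1292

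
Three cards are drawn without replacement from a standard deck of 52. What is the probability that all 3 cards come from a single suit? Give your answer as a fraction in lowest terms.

22/425

There are C(52,3) = 22100 possible 3-card hands.
Hands of one suit: 4 suits × C(13,3) = 4·286 = 1144.
Probability = 1144/22100 = 22/425.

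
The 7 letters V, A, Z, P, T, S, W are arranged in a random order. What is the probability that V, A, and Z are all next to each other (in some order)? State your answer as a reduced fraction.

1/7

There are 7! = 5040 arrangements.
Treat the three as one block: 5! placements × 3! orders within the block = 120·6 = 720.
Probability = 720/5040 = 1/7.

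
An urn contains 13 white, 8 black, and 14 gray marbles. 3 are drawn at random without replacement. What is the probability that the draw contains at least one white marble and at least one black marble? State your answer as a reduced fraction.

2444/6545

There are C(35,3) = 6545 possible draws.
By inclusion-exclusion on the complements, draws missing all white or all black: C(22,3) + C(27,3) − C(14,3) = 1540 + 2925 − 364 = 4101.
So draws with at least one of each: 6545 − 4101 = 2444, probability 2444/6545.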